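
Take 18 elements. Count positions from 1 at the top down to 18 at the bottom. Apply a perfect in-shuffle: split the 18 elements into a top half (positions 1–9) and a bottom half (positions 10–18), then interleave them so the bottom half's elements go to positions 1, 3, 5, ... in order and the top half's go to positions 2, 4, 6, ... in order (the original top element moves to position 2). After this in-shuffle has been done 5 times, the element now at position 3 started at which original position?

Work backwards from position 3, undoing one in-shuffle at a time:
3 ← 11 ← 15 ← 17 ← 18 ← 9
So the element now at position 3 started at position 9.

9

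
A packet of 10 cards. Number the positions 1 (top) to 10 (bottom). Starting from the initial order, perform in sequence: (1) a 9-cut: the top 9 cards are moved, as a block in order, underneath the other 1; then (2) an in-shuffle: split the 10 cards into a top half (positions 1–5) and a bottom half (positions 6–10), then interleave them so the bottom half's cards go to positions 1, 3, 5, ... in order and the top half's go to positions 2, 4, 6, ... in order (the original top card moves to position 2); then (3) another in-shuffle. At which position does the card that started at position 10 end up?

4

Track the card from position 10 forward through each operation:
  after op 1 (cut 9): 10 → 1
  after op 2 (in-shuffle): 1 → 2
  after op 3 (in-shuffle): 2 → 4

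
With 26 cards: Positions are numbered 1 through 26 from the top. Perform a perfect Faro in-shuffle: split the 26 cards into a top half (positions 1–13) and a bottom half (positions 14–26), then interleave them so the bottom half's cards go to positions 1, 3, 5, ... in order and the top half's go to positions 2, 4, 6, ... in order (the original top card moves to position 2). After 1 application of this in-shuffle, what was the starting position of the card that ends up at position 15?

Work backwards from position 15, undoing one in-shuffle at a time:
15 ← 21
So the card now at position 15 started at position 21.

21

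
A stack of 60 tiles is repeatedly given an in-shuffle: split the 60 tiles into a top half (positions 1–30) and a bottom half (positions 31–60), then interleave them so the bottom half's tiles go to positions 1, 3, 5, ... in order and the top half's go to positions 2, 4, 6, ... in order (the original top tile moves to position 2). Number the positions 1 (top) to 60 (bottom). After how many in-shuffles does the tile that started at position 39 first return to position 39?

60

Follow position 39 under repeated in-shuffles:
39 → 17 → 34 → 7 → 14 → 28 → 56 → 51 → ... → 39 (length 60)
It first returns after 60 in-shuffles.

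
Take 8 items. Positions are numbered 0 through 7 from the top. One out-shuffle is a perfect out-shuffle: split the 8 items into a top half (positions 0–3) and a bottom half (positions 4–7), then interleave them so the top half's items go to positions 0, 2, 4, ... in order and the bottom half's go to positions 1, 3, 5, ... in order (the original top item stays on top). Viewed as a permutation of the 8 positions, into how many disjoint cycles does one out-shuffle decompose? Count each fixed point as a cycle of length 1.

Trace each unvisited position around until it returns:
(0) (1 2 4) (3 6 5) (7)
4 cycles in total.

4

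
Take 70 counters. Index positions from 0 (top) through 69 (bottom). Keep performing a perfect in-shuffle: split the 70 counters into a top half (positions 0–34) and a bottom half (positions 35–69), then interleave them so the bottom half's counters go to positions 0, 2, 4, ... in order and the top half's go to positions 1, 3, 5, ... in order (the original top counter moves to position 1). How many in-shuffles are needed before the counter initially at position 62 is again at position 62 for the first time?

35

Follow position 62 under repeated in-shuffles:
62 → 54 → 38 → 6 → 13 → 27 → 55 → 40 → ... → 62 (length 35)
It first returns after 35 in-shuffles.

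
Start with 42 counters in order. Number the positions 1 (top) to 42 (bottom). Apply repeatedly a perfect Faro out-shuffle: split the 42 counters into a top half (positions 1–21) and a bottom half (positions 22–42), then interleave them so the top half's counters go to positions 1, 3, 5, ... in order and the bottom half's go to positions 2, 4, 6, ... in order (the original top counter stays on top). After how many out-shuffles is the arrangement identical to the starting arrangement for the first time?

20

The out-shuffle permutes the 42 positions with cycle lengths [1, 1, 20, 20].
Every counter is home exactly when every cycle has completed a whole number of laps, i.e. after lcm(1, 20) = 20 out-shuffles.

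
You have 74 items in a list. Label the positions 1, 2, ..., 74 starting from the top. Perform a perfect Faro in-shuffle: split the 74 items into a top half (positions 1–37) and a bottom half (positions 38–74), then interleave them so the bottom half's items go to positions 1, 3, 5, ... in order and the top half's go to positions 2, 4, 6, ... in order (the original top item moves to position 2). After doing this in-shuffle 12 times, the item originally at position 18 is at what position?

3

Track the item's position through each in-shuffle:
18 → 36 → 72 → 69 → 63 → 51 → 27 → 54 → 33 → 66 → 57 → 39 → 3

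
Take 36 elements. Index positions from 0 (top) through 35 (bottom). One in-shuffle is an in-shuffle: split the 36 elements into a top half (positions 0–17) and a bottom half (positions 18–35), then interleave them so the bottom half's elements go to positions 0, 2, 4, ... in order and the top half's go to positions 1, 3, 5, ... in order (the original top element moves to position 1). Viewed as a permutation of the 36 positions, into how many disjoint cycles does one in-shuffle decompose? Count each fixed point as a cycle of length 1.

Trace each unvisited position around until it returns:
(0 1 3 7 15 31 ... len 36)
1 cycle in total.

1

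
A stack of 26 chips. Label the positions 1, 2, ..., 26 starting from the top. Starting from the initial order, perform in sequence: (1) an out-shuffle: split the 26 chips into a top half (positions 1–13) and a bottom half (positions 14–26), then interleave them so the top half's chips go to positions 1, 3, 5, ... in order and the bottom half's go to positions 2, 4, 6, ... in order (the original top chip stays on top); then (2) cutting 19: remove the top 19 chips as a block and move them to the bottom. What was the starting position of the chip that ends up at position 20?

7

Undo the operations in reverse order, starting from position 20:
  undo op 2 (cut 19): 20 ← 13
  undo op 1 (out-shuffle, from top half): 13 ← 7
So the chip at position 20 came from original position 7.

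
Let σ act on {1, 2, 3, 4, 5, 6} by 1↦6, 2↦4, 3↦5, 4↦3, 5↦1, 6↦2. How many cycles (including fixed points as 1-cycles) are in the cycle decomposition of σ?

Cycle decomposition: (1 6 2 4 3 5).
1 cycle.

1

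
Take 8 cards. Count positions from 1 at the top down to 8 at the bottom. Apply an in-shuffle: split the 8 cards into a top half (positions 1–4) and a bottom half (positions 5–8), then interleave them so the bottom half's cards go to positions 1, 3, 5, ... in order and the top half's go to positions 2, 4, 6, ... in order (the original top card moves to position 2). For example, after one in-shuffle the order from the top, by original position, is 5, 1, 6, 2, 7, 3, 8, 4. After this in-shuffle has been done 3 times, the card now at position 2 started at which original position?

Work backwards from position 2, undoing one in-shuffle at a time:
2 ← 1 ← 5 ← 7
So the card now at position 2 started at position 7.

7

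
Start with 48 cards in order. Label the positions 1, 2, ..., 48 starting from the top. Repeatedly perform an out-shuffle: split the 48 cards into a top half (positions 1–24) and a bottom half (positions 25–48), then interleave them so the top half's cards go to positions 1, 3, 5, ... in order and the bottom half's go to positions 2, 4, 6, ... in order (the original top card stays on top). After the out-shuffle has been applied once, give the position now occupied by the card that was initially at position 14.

27

Track the card's position through each out-shuffle:
14 → 27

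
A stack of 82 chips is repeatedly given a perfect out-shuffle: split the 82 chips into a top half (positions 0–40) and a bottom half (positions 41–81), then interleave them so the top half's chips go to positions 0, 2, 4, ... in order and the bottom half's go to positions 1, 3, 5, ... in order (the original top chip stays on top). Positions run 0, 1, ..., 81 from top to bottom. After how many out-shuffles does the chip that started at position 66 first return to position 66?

18

Follow position 66 under repeated out-shuffles:
66 → 51 → 21 → 42 → 3 → 6 → 12 → 24 → 48 → 15 → 30 → 60 → 39 → 78 → 75 → 69 → 57 → 33 → 66
It first returns after 18 out-shuffles.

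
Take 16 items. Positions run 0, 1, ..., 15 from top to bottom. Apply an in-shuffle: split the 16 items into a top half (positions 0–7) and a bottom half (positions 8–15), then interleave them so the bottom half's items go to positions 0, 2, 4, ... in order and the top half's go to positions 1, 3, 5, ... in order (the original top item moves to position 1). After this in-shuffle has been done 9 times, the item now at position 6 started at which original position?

Work backwards from position 6, undoing one in-shuffle at a time:
6 ← 11 ← 5 ← 2 ← 9 ← 4 ← 10 ← 13 ← 6 ← 11
So the item now at position 6 started at position 11.

11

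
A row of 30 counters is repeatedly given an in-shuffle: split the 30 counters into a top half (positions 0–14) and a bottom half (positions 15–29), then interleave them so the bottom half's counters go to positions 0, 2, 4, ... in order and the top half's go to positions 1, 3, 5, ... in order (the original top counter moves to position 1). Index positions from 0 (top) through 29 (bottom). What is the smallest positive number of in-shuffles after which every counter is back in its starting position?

5

The in-shuffle permutes the 30 positions with cycle lengths [5, 5, 5, 5, 5, 5].
Every counter is home exactly when every cycle has completed a whole number of laps, i.e. after lcm(5) = 5 in-shuffles.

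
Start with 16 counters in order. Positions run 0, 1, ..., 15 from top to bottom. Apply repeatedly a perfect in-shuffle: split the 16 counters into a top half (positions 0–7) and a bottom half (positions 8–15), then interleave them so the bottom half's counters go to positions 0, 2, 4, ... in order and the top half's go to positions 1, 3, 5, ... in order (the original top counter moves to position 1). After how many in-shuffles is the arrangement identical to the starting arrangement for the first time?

8

The in-shuffle permutes the 16 positions with cycle lengths [8, 8].
Every counter is home exactly when every cycle has completed a whole number of laps, i.e. after lcm(8) = 8 in-shuffles.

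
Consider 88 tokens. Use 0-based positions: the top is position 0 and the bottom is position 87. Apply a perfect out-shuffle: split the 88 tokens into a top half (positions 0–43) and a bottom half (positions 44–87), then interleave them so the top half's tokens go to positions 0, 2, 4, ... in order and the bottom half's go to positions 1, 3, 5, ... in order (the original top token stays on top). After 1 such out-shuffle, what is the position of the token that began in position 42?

84

Track the token's position through each out-shuffle:
42 → 84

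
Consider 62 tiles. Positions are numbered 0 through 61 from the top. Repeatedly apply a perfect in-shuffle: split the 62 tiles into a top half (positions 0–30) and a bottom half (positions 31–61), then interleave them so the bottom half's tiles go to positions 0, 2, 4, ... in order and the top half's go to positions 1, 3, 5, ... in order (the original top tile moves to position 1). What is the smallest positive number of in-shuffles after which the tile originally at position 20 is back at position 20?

Follow position 20 under repeated in-shuffles:
20 → 41 → 20
It first returns after 2 in-shuffles.

2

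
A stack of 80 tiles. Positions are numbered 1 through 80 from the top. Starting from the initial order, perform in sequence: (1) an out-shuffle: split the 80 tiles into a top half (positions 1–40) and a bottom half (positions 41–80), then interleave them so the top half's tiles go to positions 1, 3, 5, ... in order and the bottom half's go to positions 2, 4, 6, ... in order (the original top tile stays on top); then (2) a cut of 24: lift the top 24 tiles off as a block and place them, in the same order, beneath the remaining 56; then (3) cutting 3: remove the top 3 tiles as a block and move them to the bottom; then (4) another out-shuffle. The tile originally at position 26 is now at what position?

47

Track the tile from position 26 forward through each operation:
  after op 1 (out-shuffle): 26 → 51
  after op 2 (cut 24): 51 → 27
  after op 3 (cut 3): 27 → 24
  after op 4 (out-shuffle): 24 → 47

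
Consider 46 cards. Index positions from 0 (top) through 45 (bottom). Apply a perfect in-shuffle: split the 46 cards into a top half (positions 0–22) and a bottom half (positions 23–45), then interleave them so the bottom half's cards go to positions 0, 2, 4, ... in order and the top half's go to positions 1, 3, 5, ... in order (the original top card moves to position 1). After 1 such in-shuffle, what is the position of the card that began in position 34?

22

Track the card's position through each in-shuffle:
34 → 22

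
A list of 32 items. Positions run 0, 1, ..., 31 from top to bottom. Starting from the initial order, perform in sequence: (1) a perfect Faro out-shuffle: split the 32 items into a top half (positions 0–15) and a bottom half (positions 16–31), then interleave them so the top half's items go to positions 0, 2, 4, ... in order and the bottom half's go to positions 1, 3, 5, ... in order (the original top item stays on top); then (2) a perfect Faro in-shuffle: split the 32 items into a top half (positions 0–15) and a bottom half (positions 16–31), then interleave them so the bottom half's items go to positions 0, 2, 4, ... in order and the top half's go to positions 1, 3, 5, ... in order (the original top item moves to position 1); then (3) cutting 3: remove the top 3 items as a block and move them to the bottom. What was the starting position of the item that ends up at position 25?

15

Undo the operations in reverse order, starting from position 25:
  undo op 3 (cut 3): 25 ← 28
  undo op 2 (in-shuffle, from bottom half): 28 ← 30
  undo op 1 (out-shuffle, from top half): 30 ← 15
So the item at position 25 came from original position 15.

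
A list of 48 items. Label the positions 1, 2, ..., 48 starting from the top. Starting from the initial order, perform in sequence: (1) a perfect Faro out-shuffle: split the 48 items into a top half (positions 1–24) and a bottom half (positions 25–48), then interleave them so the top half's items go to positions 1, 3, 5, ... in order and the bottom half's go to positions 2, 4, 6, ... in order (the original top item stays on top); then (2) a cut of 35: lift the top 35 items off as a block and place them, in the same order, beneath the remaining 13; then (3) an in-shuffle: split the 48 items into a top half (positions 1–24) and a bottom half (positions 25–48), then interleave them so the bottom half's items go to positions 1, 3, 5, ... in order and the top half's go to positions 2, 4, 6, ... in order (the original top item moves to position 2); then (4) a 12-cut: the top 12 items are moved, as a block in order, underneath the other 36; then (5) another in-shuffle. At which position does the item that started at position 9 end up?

45

Track the item from position 9 forward through each operation:
  after op 1 (out-shuffle): 9 → 17
  after op 2 (cut 35): 17 → 30
  after op 3 (in-shuffle): 30 → 11
  after op 4 (cut 12): 11 → 47
  after op 5 (in-shuffle): 47 → 45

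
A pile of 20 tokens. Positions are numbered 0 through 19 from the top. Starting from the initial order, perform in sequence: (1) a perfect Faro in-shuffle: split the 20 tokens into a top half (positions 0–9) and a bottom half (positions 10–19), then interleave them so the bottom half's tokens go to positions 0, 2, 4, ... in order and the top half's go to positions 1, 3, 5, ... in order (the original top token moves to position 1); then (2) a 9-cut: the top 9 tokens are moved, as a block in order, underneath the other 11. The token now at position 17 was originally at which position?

13

Undo the operations in reverse order, starting from position 17:
  undo op 2 (cut 9): 17 ← 6
  undo op 1 (in-shuffle, from bottom half): 6 ← 13
So the token at position 17 came from original position 13.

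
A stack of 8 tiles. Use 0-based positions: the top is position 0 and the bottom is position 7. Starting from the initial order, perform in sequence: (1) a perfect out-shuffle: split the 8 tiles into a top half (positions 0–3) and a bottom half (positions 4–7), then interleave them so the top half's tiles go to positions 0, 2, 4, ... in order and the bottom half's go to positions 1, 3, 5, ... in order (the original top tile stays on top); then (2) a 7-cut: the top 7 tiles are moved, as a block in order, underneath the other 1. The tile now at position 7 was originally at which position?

Undo the operations in reverse order, starting from position 7:
  undo op 2 (cut 7): 7 ← 6
  undo op 1 (out-shuffle, from top half): 6 ← 3
So the tile at position 7 came from original position 3.

3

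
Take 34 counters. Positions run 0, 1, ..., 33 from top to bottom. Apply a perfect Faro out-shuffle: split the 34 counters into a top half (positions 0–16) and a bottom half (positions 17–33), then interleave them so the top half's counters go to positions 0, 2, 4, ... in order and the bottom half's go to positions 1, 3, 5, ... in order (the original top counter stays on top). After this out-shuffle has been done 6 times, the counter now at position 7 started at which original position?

13

Work backwards from position 7, undoing one out-shuffle at a time:
7 ← 20 ← 10 ← 5 ← 19 ← 26 ← 13
So the counter now at position 7 started at position 13.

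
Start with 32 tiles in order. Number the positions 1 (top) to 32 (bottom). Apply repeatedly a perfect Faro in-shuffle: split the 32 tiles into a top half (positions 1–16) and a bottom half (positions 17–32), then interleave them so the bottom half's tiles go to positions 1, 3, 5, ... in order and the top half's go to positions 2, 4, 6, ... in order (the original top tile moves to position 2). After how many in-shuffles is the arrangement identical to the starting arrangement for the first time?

10

The in-shuffle permutes the 32 positions with cycle lengths [2, 10, 10, 10].
Every tile is home exactly when every cycle has completed a whole number of laps, i.e. after lcm(2, 10) = 10 in-shuffles.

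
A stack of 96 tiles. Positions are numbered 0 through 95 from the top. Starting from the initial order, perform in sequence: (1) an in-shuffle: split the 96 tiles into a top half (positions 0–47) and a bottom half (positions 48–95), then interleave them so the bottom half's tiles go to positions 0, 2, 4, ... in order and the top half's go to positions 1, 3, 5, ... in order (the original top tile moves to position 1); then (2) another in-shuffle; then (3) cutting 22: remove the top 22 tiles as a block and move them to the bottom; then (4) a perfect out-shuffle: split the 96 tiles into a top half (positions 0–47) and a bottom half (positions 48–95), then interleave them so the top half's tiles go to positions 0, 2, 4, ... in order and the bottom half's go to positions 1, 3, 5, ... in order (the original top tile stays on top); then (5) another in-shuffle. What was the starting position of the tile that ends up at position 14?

Undo the operations in reverse order, starting from position 14:
  undo op 5 (in-shuffle, from bottom half): 14 ← 55
  undo op 4 (out-shuffle, from bottom half): 55 ← 75
  undo op 3 (cut 22): 75 ← 1
  undo op 2 (in-shuffle, from top half): 1 ← 0
  undo op 1 (in-shuffle, from bottom half): 0 ← 48
So the tile at position 14 came from original position 48.

48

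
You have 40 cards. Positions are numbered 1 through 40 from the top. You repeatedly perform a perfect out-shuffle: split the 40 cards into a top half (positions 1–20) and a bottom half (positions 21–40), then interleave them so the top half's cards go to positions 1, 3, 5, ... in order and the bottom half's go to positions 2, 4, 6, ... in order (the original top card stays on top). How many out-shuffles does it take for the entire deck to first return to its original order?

12

The out-shuffle permutes the 40 positions with cycle lengths [1, 1, 2, 12, 12, 12].
Every card is home exactly when every cycle has completed a whole number of laps, i.e. after lcm(1, 2, 12) = 12 out-shuffles.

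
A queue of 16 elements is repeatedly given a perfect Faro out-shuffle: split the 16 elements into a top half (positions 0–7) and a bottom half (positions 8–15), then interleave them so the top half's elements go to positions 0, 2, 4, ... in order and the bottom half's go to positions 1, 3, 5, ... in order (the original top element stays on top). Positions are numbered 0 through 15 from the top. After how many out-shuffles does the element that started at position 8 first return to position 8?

Follow position 8 under repeated out-shuffles:
8 → 1 → 2 → 4 → 8
It first returns after 4 out-shuffles.

4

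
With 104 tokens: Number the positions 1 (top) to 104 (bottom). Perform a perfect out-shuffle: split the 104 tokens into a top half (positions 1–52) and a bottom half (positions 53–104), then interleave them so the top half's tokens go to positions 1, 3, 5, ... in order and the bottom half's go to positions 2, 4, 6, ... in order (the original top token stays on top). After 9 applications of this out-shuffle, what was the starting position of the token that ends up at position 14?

Work backwards from position 14, undoing one out-shuffle at a time:
14 ← 59 ← 30 ← 67 ← 34 ← 69 ← 35 ← 18 ← 61 ← 31
So the token now at position 14 started at position 31.

31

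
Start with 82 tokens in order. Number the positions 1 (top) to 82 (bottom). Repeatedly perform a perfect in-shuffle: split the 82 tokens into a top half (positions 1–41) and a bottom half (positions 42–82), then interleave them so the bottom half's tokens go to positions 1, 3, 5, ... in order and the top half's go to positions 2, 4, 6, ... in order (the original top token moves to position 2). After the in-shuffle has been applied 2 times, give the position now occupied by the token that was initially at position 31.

Track the token's position through each in-shuffle:
31 → 62 → 41

41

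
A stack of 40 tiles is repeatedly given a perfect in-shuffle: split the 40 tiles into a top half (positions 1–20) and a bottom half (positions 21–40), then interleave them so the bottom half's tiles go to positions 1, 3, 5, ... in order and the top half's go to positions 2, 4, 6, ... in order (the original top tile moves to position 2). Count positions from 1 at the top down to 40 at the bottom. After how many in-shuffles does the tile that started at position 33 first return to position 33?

Follow position 33 under repeated in-shuffles:
33 → 25 → 9 → 18 → 36 → 31 → 21 → 1 → 2 → 4 → 8 → 16 → 32 → 23 → 5 → 10 → 20 → 40 → 39 → 37 → 33
It first returns after 20 in-shuffles.

20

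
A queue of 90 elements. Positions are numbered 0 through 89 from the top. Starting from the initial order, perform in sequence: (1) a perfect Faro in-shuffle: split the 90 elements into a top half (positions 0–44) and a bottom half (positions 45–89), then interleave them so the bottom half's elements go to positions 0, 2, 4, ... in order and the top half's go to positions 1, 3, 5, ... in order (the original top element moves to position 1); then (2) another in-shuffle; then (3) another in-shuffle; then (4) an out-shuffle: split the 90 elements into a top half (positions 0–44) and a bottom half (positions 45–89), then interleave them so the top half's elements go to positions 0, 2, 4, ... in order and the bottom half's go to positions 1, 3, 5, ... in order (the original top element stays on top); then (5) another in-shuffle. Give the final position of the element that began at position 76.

8

Track the element from position 76 forward through each operation:
  after op 1 (in-shuffle): 76 → 62
  after op 2 (in-shuffle): 62 → 34
  after op 3 (in-shuffle): 34 → 69
  after op 4 (out-shuffle): 69 → 49
  after op 5 (in-shuffle): 49 → 8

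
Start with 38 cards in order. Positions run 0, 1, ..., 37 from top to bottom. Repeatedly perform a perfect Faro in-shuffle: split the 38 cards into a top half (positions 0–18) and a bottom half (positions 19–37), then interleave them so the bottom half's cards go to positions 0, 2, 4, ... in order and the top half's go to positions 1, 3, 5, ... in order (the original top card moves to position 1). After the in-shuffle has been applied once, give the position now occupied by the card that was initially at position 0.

1

Track the card's position through each in-shuffle:
0 → 1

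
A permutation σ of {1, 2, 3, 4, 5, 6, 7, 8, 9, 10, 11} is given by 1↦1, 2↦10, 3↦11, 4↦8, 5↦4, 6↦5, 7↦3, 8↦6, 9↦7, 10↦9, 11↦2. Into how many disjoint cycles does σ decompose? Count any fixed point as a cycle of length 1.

Cycle decomposition: (1) (2 10 9 7 3 11) (4 8 6 5).
3 cycles.

3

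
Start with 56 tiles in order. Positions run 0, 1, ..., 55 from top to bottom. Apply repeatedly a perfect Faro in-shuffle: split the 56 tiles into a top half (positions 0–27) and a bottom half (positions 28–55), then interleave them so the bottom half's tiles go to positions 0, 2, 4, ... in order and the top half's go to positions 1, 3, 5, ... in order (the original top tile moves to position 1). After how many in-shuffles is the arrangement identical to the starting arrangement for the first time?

18

The in-shuffle permutes the 56 positions with cycle lengths [2, 18, 18, 18].
Every tile is home exactly when every cycle has completed a whole number of laps, i.e. after lcm(2, 18) = 18 in-shuffles.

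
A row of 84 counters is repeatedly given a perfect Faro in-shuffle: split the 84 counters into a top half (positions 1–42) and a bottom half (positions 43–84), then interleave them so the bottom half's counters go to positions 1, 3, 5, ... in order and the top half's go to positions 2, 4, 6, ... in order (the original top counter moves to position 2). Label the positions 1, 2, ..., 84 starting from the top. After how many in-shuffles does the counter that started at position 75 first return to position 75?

Follow position 75 under repeated in-shuffles:
75 → 65 → 45 → 5 → 10 → 20 → 40 → 80 → 75
It first returns after 8 in-shuffles.

8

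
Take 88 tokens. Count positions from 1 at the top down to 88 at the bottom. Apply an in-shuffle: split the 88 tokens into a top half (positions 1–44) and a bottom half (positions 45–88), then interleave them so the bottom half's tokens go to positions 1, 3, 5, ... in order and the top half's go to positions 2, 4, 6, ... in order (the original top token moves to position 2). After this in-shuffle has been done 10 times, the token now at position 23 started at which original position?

Work backwards from position 23, undoing one in-shuffle at a time:
23 ← 56 ← 28 ← 14 ← 7 ← 48 ← 24 ← 12 ← 6 ← 3 ← 46
So the token now at position 23 started at position 46.

46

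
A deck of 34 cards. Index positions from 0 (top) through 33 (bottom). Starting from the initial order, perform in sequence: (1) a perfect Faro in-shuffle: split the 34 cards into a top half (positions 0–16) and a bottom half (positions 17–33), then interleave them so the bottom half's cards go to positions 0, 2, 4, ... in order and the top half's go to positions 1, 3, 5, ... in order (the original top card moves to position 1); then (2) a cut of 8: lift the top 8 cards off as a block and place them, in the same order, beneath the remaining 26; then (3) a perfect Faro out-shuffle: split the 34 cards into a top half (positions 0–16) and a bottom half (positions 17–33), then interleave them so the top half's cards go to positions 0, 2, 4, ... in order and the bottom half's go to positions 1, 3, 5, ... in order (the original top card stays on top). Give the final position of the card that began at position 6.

Track the card from position 6 forward through each operation:
  after op 1 (in-shuffle): 6 → 13
  after op 2 (cut 8): 13 → 5
  after op 3 (out-shuffle): 5 → 10

10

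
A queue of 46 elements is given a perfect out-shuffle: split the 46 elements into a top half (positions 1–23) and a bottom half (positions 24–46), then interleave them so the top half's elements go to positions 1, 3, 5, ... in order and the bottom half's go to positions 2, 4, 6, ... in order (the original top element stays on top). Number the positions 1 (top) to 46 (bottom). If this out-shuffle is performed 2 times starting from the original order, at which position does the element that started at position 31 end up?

31

Track the element's position through each out-shuffle:
31 → 16 → 31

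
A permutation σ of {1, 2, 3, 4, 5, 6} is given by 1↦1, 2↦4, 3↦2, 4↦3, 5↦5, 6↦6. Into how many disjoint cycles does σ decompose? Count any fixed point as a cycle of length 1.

4

Cycle decomposition: (1) (2 4 3) (5) (6).
4 cycles.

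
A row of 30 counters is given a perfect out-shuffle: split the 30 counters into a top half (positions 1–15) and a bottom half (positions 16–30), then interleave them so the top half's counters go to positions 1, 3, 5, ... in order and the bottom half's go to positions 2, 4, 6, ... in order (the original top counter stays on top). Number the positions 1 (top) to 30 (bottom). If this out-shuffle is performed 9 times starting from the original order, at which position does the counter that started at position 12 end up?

7

Track the counter's position through each out-shuffle:
12 → 23 → 16 → 2 → 3 → 5 → 9 → 17 → 4 → 7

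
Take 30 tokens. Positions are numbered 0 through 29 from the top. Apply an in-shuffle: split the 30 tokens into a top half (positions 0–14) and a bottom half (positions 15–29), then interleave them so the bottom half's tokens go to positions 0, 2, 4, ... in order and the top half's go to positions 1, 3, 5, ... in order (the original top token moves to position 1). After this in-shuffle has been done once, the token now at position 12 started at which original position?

Work backwards from position 12, undoing one in-shuffle at a time:
12 ← 21
So the token now at position 12 started at position 21.

21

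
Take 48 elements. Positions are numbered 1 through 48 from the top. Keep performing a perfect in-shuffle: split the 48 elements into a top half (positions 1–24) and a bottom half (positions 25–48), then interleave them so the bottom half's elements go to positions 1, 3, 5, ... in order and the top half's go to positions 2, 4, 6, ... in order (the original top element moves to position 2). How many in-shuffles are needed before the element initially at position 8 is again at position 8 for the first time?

21

Follow position 8 under repeated in-shuffles:
8 → 16 → 32 → 15 → 30 → 11 → 22 → 44 → ... → 8 (length 21)
It first returns after 21 in-shuffles.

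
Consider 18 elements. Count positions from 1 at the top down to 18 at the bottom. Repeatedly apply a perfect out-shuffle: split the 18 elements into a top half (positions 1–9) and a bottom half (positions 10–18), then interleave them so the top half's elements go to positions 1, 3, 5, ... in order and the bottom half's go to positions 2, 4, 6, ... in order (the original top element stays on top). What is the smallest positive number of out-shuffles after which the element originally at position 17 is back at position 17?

8

Follow position 17 under repeated out-shuffles:
17 → 16 → 14 → 10 → 2 → 3 → 5 → 9 → 17
It first returns after 8 out-shuffles.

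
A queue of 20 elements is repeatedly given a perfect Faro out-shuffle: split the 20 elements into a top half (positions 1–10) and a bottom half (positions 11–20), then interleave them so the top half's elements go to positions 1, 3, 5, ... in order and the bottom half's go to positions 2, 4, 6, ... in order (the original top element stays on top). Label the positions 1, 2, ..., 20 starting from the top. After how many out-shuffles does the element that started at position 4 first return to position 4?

Follow position 4 under repeated out-shuffles:
4 → 7 → 13 → 6 → 11 → 2 → 3 → 5 → 9 → 17 → 14 → 8 → 15 → 10 → 19 → 18 → 16 → 12 → 4
It first returns after 18 out-shuffles.

18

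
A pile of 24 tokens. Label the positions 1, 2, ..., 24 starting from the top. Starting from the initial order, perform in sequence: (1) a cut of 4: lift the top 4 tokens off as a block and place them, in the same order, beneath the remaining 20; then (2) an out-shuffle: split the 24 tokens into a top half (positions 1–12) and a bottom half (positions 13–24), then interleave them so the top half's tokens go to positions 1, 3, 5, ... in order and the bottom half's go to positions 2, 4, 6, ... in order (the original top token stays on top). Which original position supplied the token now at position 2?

17

Undo the operations in reverse order, starting from position 2:
  undo op 2 (out-shuffle, from bottom half): 2 ← 13
  undo op 1 (cut 4): 13 ← 17
So the token at position 2 came from original position 17.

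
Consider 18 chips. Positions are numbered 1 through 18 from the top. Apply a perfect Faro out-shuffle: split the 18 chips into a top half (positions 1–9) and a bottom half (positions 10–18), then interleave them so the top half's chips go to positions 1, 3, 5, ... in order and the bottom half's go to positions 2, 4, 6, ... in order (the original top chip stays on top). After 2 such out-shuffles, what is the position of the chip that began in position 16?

Track the chip's position through each out-shuffle:
16 → 14 → 10

10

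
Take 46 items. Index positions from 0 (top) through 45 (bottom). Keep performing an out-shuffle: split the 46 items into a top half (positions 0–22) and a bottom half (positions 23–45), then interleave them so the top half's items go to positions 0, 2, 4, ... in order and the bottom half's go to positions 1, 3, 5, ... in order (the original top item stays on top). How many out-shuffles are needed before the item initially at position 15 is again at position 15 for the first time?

Follow position 15 under repeated out-shuffles:
15 → 30 → 15
It first returns after 2 out-shuffles.

2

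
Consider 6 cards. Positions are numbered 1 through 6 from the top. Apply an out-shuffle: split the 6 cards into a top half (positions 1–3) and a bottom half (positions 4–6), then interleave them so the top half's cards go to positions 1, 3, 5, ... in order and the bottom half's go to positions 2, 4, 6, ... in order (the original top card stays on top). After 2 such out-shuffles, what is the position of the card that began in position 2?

Track the card's position through each out-shuffle:
2 → 3 → 5

5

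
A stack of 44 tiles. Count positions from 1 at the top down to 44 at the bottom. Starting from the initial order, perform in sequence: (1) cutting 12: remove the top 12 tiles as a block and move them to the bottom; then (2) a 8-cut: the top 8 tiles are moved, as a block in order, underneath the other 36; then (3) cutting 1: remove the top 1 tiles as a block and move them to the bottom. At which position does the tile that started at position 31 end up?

10

Track the tile from position 31 forward through each operation:
  after op 1 (cut 12): 31 → 19
  after op 2 (cut 8): 19 → 11
  after op 3 (cut 1): 11 → 10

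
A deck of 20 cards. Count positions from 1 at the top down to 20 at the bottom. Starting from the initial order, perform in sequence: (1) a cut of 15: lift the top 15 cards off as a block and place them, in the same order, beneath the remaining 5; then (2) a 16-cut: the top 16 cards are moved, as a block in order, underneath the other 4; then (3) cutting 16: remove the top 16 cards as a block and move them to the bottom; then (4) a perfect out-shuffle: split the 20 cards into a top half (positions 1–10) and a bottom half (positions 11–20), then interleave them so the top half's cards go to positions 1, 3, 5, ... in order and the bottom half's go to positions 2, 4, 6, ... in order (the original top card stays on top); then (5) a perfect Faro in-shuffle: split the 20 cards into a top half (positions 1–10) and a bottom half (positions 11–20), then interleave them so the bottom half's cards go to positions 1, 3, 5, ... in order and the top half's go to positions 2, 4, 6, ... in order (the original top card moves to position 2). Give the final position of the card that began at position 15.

9

Track the card from position 15 forward through each operation:
  after op 1 (cut 15): 15 → 20
  after op 2 (cut 16): 20 → 4
  after op 3 (cut 16): 4 → 8
  after op 4 (out-shuffle): 8 → 15
  after op 5 (in-shuffle): 15 → 9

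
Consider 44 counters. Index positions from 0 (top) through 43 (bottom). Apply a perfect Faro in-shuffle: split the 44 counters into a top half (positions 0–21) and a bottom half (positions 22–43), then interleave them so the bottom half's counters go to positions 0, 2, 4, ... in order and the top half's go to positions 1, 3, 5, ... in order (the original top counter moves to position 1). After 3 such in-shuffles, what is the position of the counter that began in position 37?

33

Track the counter's position through each in-shuffle:
37 → 30 → 16 → 33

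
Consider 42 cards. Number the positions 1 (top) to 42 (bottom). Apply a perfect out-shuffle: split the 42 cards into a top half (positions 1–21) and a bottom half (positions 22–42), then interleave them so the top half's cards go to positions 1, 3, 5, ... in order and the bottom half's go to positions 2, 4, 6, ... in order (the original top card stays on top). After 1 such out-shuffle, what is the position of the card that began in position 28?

Track the card's position through each out-shuffle:
28 → 14

14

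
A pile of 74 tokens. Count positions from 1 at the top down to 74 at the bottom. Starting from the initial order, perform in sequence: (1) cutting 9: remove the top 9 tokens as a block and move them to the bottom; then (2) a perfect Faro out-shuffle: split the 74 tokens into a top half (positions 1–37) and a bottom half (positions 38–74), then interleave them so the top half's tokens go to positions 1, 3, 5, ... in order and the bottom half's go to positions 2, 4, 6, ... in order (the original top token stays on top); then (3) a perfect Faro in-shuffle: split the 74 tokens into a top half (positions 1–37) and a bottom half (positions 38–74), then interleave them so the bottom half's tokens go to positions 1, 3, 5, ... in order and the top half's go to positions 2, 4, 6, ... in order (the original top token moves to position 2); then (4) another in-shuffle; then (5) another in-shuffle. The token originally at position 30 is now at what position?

Track the token from position 30 forward through each operation:
  after op 1 (cut 9): 30 → 21
  after op 2 (out-shuffle): 21 → 41
  after op 3 (in-shuffle): 41 → 7
  after op 4 (in-shuffle): 7 → 14
  after op 5 (in-shuffle): 14 → 28

28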